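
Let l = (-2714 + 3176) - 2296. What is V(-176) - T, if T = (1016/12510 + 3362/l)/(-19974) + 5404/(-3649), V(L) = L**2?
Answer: 12950354474506843589/418057056690210 ≈ 30977.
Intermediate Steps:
l = -1834 (l = 462 - 2296 = -1834)
T = -619086470898629/418057056690210 (T = (1016/12510 + 3362/(-1834))/(-19974) + 5404/(-3649) = (1016*(1/12510) + 3362*(-1/1834))*(-1/19974) + 5404*(-1/3649) = (508/6255 - 1681/917)*(-1/19974) - 5404/3649 = -10048819/5735835*(-1/19974) - 5404/3649 = 10048819/114567568290 - 5404/3649 = -619086470898629/418057056690210 ≈ -1.4809)
V(-176) - T = (-176)**2 - 1*(-619086470898629/418057056690210) = 30976 + 619086470898629/418057056690210 = 12950354474506843589/418057056690210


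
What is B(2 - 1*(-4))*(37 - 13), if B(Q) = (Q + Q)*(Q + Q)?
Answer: 3456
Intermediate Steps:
B(Q) = 4*Q² (B(Q) = (2*Q)*(2*Q) = 4*Q²)
B(2 - 1*(-4))*(37 - 13) = (4*(2 - 1*(-4))²)*(37 - 13) = (4*(2 + 4)²)*24 = (4*6²)*24 = (4*36)*24 = 144*24 = 3456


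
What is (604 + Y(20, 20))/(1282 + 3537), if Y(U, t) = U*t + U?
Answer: 1024/4819 ≈ 0.21249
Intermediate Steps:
Y(U, t) = U + U*t
(604 + Y(20, 20))/(1282 + 3537) = (604 + 20*(1 + 20))/(1282 + 3537) = (604 + 20*21)/4819 = (604 + 420)*(1/4819) = 1024*(1/4819) = 1024/4819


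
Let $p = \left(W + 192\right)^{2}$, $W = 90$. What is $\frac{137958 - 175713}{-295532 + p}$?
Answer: $\frac{37755}{216008} \approx 0.17479$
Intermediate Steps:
$p = 79524$ ($p = \left(90 + 192\right)^{2} = 282^{2} = 79524$)
$\frac{137958 - 175713}{-295532 + p} = \frac{137958 - 175713}{-295532 + 79524} = - \frac{37755}{-216008} = \left(-37755\right) \left(- \frac{1}{216008}\right) = \frac{37755}{216008}$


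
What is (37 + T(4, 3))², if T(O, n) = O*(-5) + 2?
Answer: 361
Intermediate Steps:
T(O, n) = 2 - 5*O (T(O, n) = -5*O + 2 = 2 - 5*O)
(37 + T(4, 3))² = (37 + (2 - 5*4))² = (37 + (2 - 20))² = (37 - 18)² = 19² = 361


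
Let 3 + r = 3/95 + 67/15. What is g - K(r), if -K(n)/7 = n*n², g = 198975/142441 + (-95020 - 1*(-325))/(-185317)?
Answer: 15551565095017839907/611061406004102625 ≈ 25.450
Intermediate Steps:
r = 427/285 (r = -3 + (3/95 + 67/15) = -3 + 1282/285 = 427/285 ≈ 1.4982)
g = 50361900570/26396738797 (g = 198975*(1/142441) + (-95020 + 325)*(-1/185317) = 198975/142441 - 94695*(-1/185317) = 198975/142441 + 94695/185317 = 50361900570/26396738797 ≈ 1.9079)
K(n) = -7*n³ (K(n) = -7*n*n² = -7*n³)
g - K(r) = 50361900570/26396738797 - (-7)*(427/285)³ = 50361900570/26396738797 - (-7)*77854483/23149125 = 50361900570/26396738797 - 1*(-544981381/23149125) = 50361900570/26396738797 + 544981381/23149125 = 15551565095017839907/611061406004102625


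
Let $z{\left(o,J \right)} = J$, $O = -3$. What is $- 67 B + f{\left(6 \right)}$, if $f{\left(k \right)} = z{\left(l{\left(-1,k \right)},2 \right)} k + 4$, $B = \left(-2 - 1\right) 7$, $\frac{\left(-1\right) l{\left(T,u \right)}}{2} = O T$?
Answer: $1423$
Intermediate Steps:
$l{\left(T,u \right)} = 6 T$ ($l{\left(T,u \right)} = - 2 \left(- 3 T\right) = 6 T$)
$B = -21$ ($B = \left(-3\right) 7 = -21$)
$f{\left(k \right)} = 4 + 2 k$ ($f{\left(k \right)} = 2 k + 4 = 4 + 2 k$)
$- 67 B + f{\left(6 \right)} = \left(-67\right) \left(-21\right) + \left(4 + 2 \cdot 6\right) = 1407 + \left(4 + 12\right) = 1407 + 16 = 1423$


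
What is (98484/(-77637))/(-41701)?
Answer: 32828/1079180179 ≈ 3.0419e-5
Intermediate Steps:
(98484/(-77637))/(-41701) = (98484*(-1/77637))*(-1/41701) = -32828/25879*(-1/41701) = 32828/1079180179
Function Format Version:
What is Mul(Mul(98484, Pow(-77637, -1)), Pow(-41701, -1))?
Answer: Rational(32828, 1079180179) ≈ 3.0419e-5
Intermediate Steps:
Mul(Mul(98484, Pow(-77637, -1)), Pow(-41701, -1)) = Mul(Mul(98484, Rational(-1, 77637)), Rational(-1, 41701)) = Mul(Rational(-32828, 25879), Rational(-1, 41701)) = Rational(32828, 1079180179)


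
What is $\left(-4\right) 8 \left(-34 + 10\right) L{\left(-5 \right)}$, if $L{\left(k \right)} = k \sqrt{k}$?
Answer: $- 3840 i \sqrt{5} \approx - 8586.5 i$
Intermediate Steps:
$L{\left(k \right)} = k^{\frac{3}{2}}$
$\left(-4\right) 8 \left(-34 + 10\right) L{\left(-5 \right)} = \left(-4\right) 8 \left(-34 + 10\right) \left(-5\right)^{\frac{3}{2}} = \left(-32\right) \left(-24\right) \left(- 5 i \sqrt{5}\right) = 768 \left(- 5 i \sqrt{5}\right) = - 3840 i \sqrt{5}$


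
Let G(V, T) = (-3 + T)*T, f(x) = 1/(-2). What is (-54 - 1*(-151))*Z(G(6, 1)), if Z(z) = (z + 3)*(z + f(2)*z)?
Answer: -97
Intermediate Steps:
f(x) = -½
G(V, T) = T*(-3 + T)
Z(z) = z*(3 + z)/2 (Z(z) = (z + 3)*(z - z/2) = (3 + z)*(z/2) = z*(3 + z)/2)
(-54 - 1*(-151))*Z(G(6, 1)) = (-54 - 1*(-151))*((1*(-3 + 1))*(3 + 1*(-3 + 1))/2) = (-54 + 151)*((1*(-2))*(3 + 1*(-2))/2) = 97*((½)*(-2)*(3 - 2)) = 97*((½)*(-2)*1) = 97*(-1) = -97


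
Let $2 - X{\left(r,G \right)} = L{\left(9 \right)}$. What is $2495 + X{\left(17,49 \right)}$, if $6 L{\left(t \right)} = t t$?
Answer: $\frac{4967}{2} \approx 2483.5$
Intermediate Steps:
$L{\left(t \right)} = \frac{t^{2}}{6}$ ($L{\left(t \right)} = \frac{t t}{6} = \frac{t^{2}}{6}$)
$X{\left(r,G \right)} = - \frac{23}{2}$ ($X{\left(r,G \right)} = 2 - \frac{9^{2}}{6} = 2 - \frac{1}{6} \cdot 81 = 2 - \frac{27}{2} = - \frac{23}{2}$)
$2495 + X{\left(17,49 \right)} = 2495 - \frac{23}{2} = \frac{4967}{2}$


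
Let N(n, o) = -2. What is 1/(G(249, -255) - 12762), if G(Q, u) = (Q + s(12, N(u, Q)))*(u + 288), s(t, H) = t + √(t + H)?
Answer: -461/1911479 - 11*√10/5734437 ≈ -0.00024724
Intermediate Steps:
s(t, H) = t + √(H + t)
G(Q, u) = (288 + u)*(12 + Q + √10) (G(Q, u) = (Q + (12 + √(-2 + 12)))*(u + 288) = (Q + (12 + √10))*(288 + u) = (12 + Q + √10)*(288 + u) = (288 + u)*(12 + Q + √10))
1/(G(249, -255) - 12762) = 1/((3456 + 288*249 + 288*√10 + 249*(-255) - 255*(12 + √10)) - 12762) = 1/((3456 + 71712 + 288*√10 - 63495 + (-3060 - 255*√10)) - 12762) = 1/((8613 + 33*√10) - 12762) = 1/(-4149 + 33*√10)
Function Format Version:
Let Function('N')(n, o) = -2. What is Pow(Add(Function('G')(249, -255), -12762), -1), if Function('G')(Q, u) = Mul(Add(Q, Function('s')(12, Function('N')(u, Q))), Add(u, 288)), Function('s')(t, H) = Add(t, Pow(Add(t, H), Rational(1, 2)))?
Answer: Add(Rational(-461, 1911479), Mul(Rational(-11, 5734437), Pow(10, Rational(1, 2)))) ≈ -0.00024724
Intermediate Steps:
Function('s')(t, H) = Add(t, Pow(Add(H, t), Rational(1, 2)))
Function('G')(Q, u) = Mul(Add(288, u), Add(12, Q, Pow(10, Rational(1, 2)))) (Function('G')(Q, u) = Mul(Add(Q, Add(12, Pow(Add(-2, 12), Rational(1, 2)))), Add(u, 288)) = Mul(Add(Q, Add(12, Pow(10, Rational(1, 2)))), Add(288, u)) = Mul(Add(12, Q, Pow(10, Rational(1, 2))), Add(288, u)) = Mul(Add(288, u), Add(12, Q, Pow(10, Rational(1, 2)))))
Pow(Add(Function('G')(249, -255), -12762), -1) = Pow(Add(Add(3456, Mul(288, 249), Mul(288, Pow(10, Rational(1, 2))), Mul(249, -255), Mul(-255, Add(12, Pow(10, Rational(1, 2))))), -12762), -1) = Pow(Add(Add(3456, 71712, Mul(288, Pow(10, Rational(1, 2))), -63495, Add(-3060, Mul(-255, Pow(10, Rational(1, 2))))), -12762), -1) = Pow(Add(Add(8613, Mul(33, Pow(10, Rational(1, 2)))), -12762), -1) = Pow(Add(-4149, Mul(33, Pow(10, Rational(1, 2)))), -1)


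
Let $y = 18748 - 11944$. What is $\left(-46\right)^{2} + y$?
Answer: $8920$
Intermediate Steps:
$y = 6804$
$\left(-46\right)^{2} + y = \left(-46\right)^{2} + 6804 = 2116 + 6804 = 8920$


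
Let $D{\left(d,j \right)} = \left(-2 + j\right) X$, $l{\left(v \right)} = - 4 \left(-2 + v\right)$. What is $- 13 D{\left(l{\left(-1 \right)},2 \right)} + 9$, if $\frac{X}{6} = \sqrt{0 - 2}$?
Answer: $9$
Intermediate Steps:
$X = 6 i \sqrt{2}$ ($X = 6 \sqrt{0 - 2} = 6 \sqrt{-2} = 6 i \sqrt{2} \approx 8.4853 i$)
$l{\left(v \right)} = 8 - 4 v$
$D{\left(d,j \right)} = 6 i \sqrt{2} \left(-2 + j\right)$ ($D{\left(d,j \right)} = \left(-2 + j\right) 6 i \sqrt{2} = 6 i \sqrt{2} \left(-2 + j\right)$)
$- 13 D{\left(l{\left(-1 \right)},2 \right)} + 9 = - 13 \cdot 6 i \sqrt{2} \left(-2 + 2\right) + 9 = - 13 \cdot 6 i \sqrt{2} \cdot 0 + 9 = \left(-13\right) 0 + 9 = 0 + 9 = 9$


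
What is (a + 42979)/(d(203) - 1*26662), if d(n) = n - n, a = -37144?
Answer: -5835/26662 ≈ -0.21885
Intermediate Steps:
d(n) = 0
(a + 42979)/(d(203) - 1*26662) = (-37144 + 42979)/(0 - 1*26662) = 5835/(0 - 26662) = 5835/(-26662) = 5835*(-1/26662) = -5835/26662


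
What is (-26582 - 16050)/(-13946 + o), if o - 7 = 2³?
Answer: 42632/13931 ≈ 3.0602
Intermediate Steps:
o = 15 (o = 7 + 2³ = 7 + 8 = 15)
(-26582 - 16050)/(-13946 + o) = (-26582 - 16050)/(-13946 + 15) = -42632/(-13931) = -42632*(-1/13931) = 42632/13931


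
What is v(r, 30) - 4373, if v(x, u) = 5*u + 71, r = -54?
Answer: -4152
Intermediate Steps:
v(x, u) = 71 + 5*u
v(r, 30) - 4373 = (71 + 5*30) - 4373 = (71 + 150) - 4373 = 221 - 4373 = -4152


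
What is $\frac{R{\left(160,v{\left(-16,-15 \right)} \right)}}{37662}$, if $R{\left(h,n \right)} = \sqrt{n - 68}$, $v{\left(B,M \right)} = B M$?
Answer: $\frac{\sqrt{43}}{18831} \approx 0.00034823$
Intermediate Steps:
$R{\left(h,n \right)} = \sqrt{-68 + n}$
$\frac{R{\left(160,v{\left(-16,-15 \right)} \right)}}{37662} = \frac{\sqrt{-68 - -240}}{37662} = \sqrt{-68 + 240} \cdot \frac{1}{37662} = \sqrt{172} \cdot \frac{1}{37662} = 2 \sqrt{43} \cdot \frac{1}{37662} = \frac{\sqrt{43}}{18831}$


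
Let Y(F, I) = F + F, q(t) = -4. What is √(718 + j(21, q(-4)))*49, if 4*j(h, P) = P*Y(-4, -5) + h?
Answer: 735*√13/2 ≈ 1325.0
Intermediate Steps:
Y(F, I) = 2*F
j(h, P) = -2*P + h/4 (j(h, P) = (P*(2*(-4)) + h)/4 = (P*(-8) + h)/4 = (-8*P + h)/4 = (h - 8*P)/4 = -2*P + h/4)
√(718 + j(21, q(-4)))*49 = √(718 + (-2*(-4) + (¼)*21))*49 = √(718 + (8 + 21/4))*49 = √(718 + 53/4)*49 = √(2925/4)*49 = (15*√13/2)*49 = 735*√13/2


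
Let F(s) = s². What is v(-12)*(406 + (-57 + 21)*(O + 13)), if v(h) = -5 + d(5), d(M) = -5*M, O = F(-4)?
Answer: 19140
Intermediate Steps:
O = 16 (O = (-4)² = 16)
v(h) = -30 (v(h) = -5 - 5*5 = -5 - 25 = -30)
v(-12)*(406 + (-57 + 21)*(O + 13)) = -30*(406 + (-57 + 21)*(16 + 13)) = -30*(406 - 36*29) = -30*(406 - 1044) = -30*(-638) = 19140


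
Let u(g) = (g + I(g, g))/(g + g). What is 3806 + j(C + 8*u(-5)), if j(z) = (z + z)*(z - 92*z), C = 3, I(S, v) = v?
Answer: -18216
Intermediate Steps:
u(g) = 1 (u(g) = (g + g)/(g + g) = (2*g)/((2*g)) = (2*g)*(1/(2*g)) = 1)
j(z) = -182*z² (j(z) = (2*z)*(-91*z) = -182*z²)
3806 + j(C + 8*u(-5)) = 3806 - 182*(3 + 8*1)² = 3806 - 182*(3 + 8)² = 3806 - 182*11² = 3806 - 182*121 = 3806 - 22022 = -18216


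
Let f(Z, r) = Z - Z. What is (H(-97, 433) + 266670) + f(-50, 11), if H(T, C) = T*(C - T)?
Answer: 215260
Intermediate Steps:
f(Z, r) = 0
(H(-97, 433) + 266670) + f(-50, 11) = (-97*(433 - 1*(-97)) + 266670) + 0 = (-97*(433 + 97) + 266670) + 0 = (-97*530 + 266670) + 0 = (-51410 + 266670) + 0 = 215260 + 0 = 215260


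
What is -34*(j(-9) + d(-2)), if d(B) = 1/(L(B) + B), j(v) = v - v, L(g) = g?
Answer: 17/2 ≈ 8.5000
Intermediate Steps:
j(v) = 0
d(B) = 1/(2*B) (d(B) = 1/(B + B) = 1/(2*B))
-34*(j(-9) + d(-2)) = -34*(0 + (1/2)/(-2)) = -34*(0 + (1/2)*(-1/2)) = -34*(0 - 1/4) = -34*(-1/4) = 17/2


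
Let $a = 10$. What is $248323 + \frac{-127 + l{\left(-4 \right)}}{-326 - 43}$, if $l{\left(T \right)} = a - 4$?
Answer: $\frac{91631308}{369} \approx 2.4832 \cdot 10^{5}$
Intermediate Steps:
$l{\left(T \right)} = 6$ ($l{\left(T \right)} = 10 - 4 = 6$)
$248323 + \frac{-127 + l{\left(-4 \right)}}{-326 - 43} = 248323 + \frac{-127 + 6}{-326 - 43} = 248323 - \frac{121}{-369} = 248323 - - \frac{121}{369} = 248323 + \frac{121}{369} = \frac{91631308}{369}$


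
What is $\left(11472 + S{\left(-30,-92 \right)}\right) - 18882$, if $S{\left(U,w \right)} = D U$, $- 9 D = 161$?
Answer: $- \frac{20620}{3} \approx -6873.3$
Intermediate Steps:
$D = - \frac{161}{9}$ ($D = \left(- \frac{1}{9}\right) 161 = - \frac{161}{9} \approx -17.889$)
$S{\left(U,w \right)} = - \frac{161 U}{9}$
$\left(11472 + S{\left(-30,-92 \right)}\right) - 18882 = \left(11472 - - \frac{1610}{3}\right) - 18882 = \left(11472 + \frac{1610}{3}\right) - 18882 = \frac{36026}{3} - 18882 = - \frac{20620}{3}$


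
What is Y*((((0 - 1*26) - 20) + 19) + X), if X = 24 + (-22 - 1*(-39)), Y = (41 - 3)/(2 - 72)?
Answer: -38/5 ≈ -7.6000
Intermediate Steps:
Y = -19/35 (Y = 38/(-70) = 38*(-1/70) = -19/35 ≈ -0.54286)
X = 41 (X = 24 + (-22 + 39) = 24 + 17 = 41)
Y*((((0 - 1*26) - 20) + 19) + X) = -19*((((0 - 1*26) - 20) + 19) + 41)/35 = -19*((((0 - 26) - 20) + 19) + 41)/35 = -19*(((-26 - 20) + 19) + 41)/35 = -19*((-46 + 19) + 41)/35 = -19*(-27 + 41)/35 = -19/35*14 = -38/5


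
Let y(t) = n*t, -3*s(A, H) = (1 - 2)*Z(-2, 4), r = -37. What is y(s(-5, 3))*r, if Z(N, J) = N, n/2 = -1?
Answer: -148/3 ≈ -49.333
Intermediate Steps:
n = -2 (n = 2*(-1) = -2)
s(A, H) = -⅔ (s(A, H) = -(1 - 2)*(-2)/3 = -(-1)*(-2)/3 = -⅓*2 = -⅔)
y(t) = -2*t
y(s(-5, 3))*r = -2*(-⅔)*(-37) = (4/3)*(-37) = -148/3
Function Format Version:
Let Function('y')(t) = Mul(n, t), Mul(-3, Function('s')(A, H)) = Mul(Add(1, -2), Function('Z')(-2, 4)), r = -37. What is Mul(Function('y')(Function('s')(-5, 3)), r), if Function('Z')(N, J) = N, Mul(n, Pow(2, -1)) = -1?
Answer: Rational(-148, 3) ≈ -49.333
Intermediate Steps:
n = -2 (n = Mul(2, -1) = -2)
Function('s')(A, H) = Rational(-2, 3) (Function('s')(A, H) = Mul(Rational(-1, 3), Mul(Add(1, -2), -2)) = Mul(Rational(-1, 3), Mul(-1, -2)) = Mul(Rational(-1, 3), 2) = Rational(-2, 3))
Function('y')(t) = Mul(-2, t)
Mul(Function('y')(Function('s')(-5, 3)), r) = Mul(Mul(-2, Rational(-2, 3)), -37) = Mul(Rational(4, 3), -37) = Rational(-148, 3)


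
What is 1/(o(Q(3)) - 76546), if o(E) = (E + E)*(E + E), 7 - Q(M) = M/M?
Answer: -1/76402 ≈ -1.3089e-5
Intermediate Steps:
Q(M) = 6 (Q(M) = 7 - M/M = 7 - 1*1 = 7 - 1 = 6)
o(E) = 4*E**2 (o(E) = (2*E)*(2*E) = 4*E**2)
1/(o(Q(3)) - 76546) = 1/(4*6**2 - 76546) = 1/(4*36 - 76546) = 1/(144 - 76546) = 1/(-76402) = -1/76402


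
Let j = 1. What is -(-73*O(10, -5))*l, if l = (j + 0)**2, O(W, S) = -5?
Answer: -365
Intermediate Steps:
l = 1 (l = (1 + 0)**2 = 1**2 = 1)
-(-73*O(10, -5))*l = -(-73*(-5)) = -365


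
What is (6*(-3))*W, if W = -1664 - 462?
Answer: 38268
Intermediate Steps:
W = -2126
(6*(-3))*W = (6*(-3))*(-2126) = -18*(-2126) = 38268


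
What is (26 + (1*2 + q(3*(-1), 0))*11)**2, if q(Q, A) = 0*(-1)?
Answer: 2304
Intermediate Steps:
q(Q, A) = 0
(26 + (1*2 + q(3*(-1), 0))*11)**2 = (26 + (1*2 + 0)*11)**2 = (26 + (2 + 0)*11)**2 = (26 + 2*11)**2 = (26 + 22)**2 = 48**2 = 2304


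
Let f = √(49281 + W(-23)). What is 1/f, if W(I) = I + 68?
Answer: √49326/49326 ≈ 0.0045026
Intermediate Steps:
W(I) = 68 + I
f = √49326 (f = √(49281 + (68 - 23)) = √(49281 + 45) = √49326 ≈ 222.09)
1/f = 1/(√49326) = √49326/49326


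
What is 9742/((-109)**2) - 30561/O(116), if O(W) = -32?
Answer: 363406985/380192 ≈ 955.85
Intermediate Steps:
9742/((-109)**2) - 30561/O(116) = 9742/((-109)**2) - 30561/(-32) = 9742/11881 - 30561*(-1/32) = 9742*(1/11881) + 30561/32 = 9742/11881 + 30561/32 = 363406985/380192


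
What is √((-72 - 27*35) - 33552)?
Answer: 3*I*√3841 ≈ 185.93*I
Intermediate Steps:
√((-72 - 27*35) - 33552) = √((-72 - 945) - 33552) = √(-1017 - 33552) = √(-34569) = 3*I*√3841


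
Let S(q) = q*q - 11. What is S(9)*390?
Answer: 27300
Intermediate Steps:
S(q) = -11 + q**2 (S(q) = q**2 - 11 = -11 + q**2)
S(9)*390 = (-11 + 9**2)*390 = (-11 + 81)*390 = 70*390 = 27300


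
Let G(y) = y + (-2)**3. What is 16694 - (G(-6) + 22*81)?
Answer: 14926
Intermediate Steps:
G(y) = -8 + y (G(y) = y - 8 = -8 + y)
16694 - (G(-6) + 22*81) = 16694 - ((-8 - 6) + 22*81) = 16694 - (-14 + 1782) = 16694 - 1*1768 = 16694 - 1768 = 14926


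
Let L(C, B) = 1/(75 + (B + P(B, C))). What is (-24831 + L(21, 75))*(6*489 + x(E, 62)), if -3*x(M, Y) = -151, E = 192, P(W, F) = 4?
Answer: -4890861467/66 ≈ -7.4104e+7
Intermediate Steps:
x(M, Y) = 151/3 (x(M, Y) = -⅓*(-151) = 151/3)
L(C, B) = 1/(79 + B) (L(C, B) = 1/(75 + (B + 4)) = 1/(75 + (4 + B)) = 1/(79 + B))
(-24831 + L(21, 75))*(6*489 + x(E, 62)) = (-24831 + 1/(79 + 75))*(6*489 + 151/3) = (-24831 + 1/154)*(2934 + 151/3) = (-24831 + 1/154)*(8953/3) = -3823973/154*8953/3 = -4890861467/66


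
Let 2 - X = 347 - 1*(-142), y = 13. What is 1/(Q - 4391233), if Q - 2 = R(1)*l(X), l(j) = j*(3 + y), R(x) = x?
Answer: -1/4399023 ≈ -2.2732e-7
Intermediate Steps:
X = -487 (X = 2 - (347 - 1*(-142)) = 2 - (347 + 142) = 2 - 1*489 = 2 - 489 = -487)
l(j) = 16*j (l(j) = j*(3 + 13) = j*16 = 16*j)
Q = -7790 (Q = 2 + 1*(16*(-487)) = 2 + 1*(-7792) = 2 - 7792 = -7790)
1/(Q - 4391233) = 1/(-7790 - 4391233) = 1/(-4399023) = -1/4399023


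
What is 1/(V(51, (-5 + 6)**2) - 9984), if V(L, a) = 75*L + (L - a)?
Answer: -1/6109 ≈ -0.00016369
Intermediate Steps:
V(L, a) = -a + 76*L
1/(V(51, (-5 + 6)**2) - 9984) = 1/((-(-5 + 6)**2 + 76*51) - 9984) = 1/((-1*1**2 + 3876) - 9984) = 1/((-1*1 + 3876) - 9984) = 1/((-1 + 3876) - 9984) = 1/(3875 - 9984) = 1/(-6109) = -1/6109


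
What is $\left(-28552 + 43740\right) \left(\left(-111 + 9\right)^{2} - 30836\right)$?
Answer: $-310321216$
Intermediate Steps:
$\left(-28552 + 43740\right) \left(\left(-111 + 9\right)^{2} - 30836\right) = 15188 \left(\left(-102\right)^{2} - 30836\right) = 15188 \left(10404 - 30836\right) = 15188 \left(-20432\right) = -310321216$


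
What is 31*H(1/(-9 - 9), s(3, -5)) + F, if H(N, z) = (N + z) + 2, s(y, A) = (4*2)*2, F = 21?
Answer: 10391/18 ≈ 577.28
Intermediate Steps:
s(y, A) = 16 (s(y, A) = 8*2 = 16)
H(N, z) = 2 + N + z
31*H(1/(-9 - 9), s(3, -5)) + F = 31*(2 + 1/(-9 - 9) + 16) + 21 = 31*(2 + 1/(-18) + 16) + 21 = 31*(2 - 1/18 + 16) + 21 = 31*(323/18) + 21 = 10013/18 + 21 = 10391/18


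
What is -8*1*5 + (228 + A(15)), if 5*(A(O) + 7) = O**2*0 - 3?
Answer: 902/5 ≈ 180.40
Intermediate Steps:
A(O) = -38/5 (A(O) = -7 + (O**2*0 - 3)/5 = -7 + (0 - 3)/5 = -7 + (1/5)*(-3) = -7 - 3/5 = -38/5)
-8*1*5 + (228 + A(15)) = -8*1*5 + (228 - 38/5) = -8*5 + 1102/5 = -40 + 1102/5 = 902/5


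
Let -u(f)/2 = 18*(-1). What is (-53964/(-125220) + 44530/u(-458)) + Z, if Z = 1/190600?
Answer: 4429853191043/3580039800 ≈ 1237.4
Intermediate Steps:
u(f) = 36 (u(f) = -36*(-1) = -2*(-18) = 36)
Z = 1/190600 ≈ 5.2466e-6
(-53964/(-125220) + 44530/u(-458)) + Z = (-53964/(-125220) + 44530/36) + 1/190600 = (-53964*(-1/125220) + 44530*(1/36)) + 1/190600 = (4497/10435 + 22265/18) + 1/190600 = 232416221/187830 + 1/190600 = 4429853191043/3580039800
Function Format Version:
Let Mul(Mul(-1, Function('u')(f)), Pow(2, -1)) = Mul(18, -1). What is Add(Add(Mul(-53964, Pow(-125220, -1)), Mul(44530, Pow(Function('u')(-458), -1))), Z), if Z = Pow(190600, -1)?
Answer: Rational(4429853191043, 3580039800) ≈ 1237.4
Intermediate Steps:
Function('u')(f) = 36 (Function('u')(f) = Mul(-2, Mul(18, -1)) = Mul(-2, -18) = 36)
Z = Rational(1, 190600) ≈ 5.2466e-6
Add(Add(Mul(-53964, Pow(-125220, -1)), Mul(44530, Pow(Function('u')(-458), -1))), Z) = Add(Add(Mul(-53964, Pow(-125220, -1)), Mul(44530, Pow(36, -1))), Rational(1, 190600)) = Add(Add(Mul(-53964, Rational(-1, 125220)), Mul(44530, Rational(1, 36))), Rational(1, 190600)) = Add(Add(Rational(4497, 10435), Rational(22265, 18)), Rational(1, 190600)) = Add(Rational(232416221, 187830), Rational(1, 190600)) = Rational(4429853191043, 3580039800)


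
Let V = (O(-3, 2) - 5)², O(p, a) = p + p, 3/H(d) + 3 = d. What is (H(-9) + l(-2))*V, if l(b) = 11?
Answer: 5203/4 ≈ 1300.8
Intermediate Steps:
H(d) = 3/(-3 + d)
O(p, a) = 2*p
V = 121 (V = (2*(-3) - 5)² = (-6 - 5)² = (-11)² = 121)
(H(-9) + l(-2))*V = (3/(-3 - 9) + 11)*121 = (3/(-12) + 11)*121 = (3*(-1/12) + 11)*121 = (-¼ + 11)*121 = (43/4)*121 = 5203/4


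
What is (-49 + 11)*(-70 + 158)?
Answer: -3344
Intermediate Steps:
(-49 + 11)*(-70 + 158) = -38*88 = -3344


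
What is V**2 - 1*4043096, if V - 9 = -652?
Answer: -3629647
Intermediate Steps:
V = -643 (V = 9 - 652 = -643)
V**2 - 1*4043096 = (-643)**2 - 1*4043096 = 413449 - 4043096 = -3629647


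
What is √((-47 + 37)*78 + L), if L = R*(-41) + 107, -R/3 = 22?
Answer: √2033 ≈ 45.089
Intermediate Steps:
R = -66 (R = -3*22 = -66)
L = 2813 (L = -66*(-41) + 107 = 2706 + 107 = 2813)
√((-47 + 37)*78 + L) = √((-47 + 37)*78 + 2813) = √(-10*78 + 2813) = √(-780 + 2813) = √2033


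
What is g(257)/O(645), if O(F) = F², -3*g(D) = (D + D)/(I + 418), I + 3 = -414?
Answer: -514/1248075 ≈ -0.00041183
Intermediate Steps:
I = -417 (I = -3 - 414 = -417)
g(D) = -2*D/3 (g(D) = -(D + D)/(3*(-417 + 418)) = -2*D/(3*1) = -2*D/3)
g(257)/O(645) = (-⅔*257)/(645²) = -514/3/416025 = -514/3*1/416025 = -514/1248075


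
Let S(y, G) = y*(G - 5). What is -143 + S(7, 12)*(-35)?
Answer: -1858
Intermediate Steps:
S(y, G) = y*(-5 + G)
-143 + S(7, 12)*(-35) = -143 + (7*(-5 + 12))*(-35) = -143 + (7*7)*(-35) = -143 + 49*(-35) = -143 - 1715 = -1858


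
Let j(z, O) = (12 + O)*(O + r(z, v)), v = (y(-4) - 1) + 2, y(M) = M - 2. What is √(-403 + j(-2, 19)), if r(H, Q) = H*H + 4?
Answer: √434 ≈ 20.833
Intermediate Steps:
y(M) = -2 + M
v = -5 (v = ((-2 - 4) - 1) + 2 = (-6 - 1) + 2 = -7 + 2 = -5)
r(H, Q) = 4 + H² (r(H, Q) = H² + 4 = 4 + H²)
j(z, O) = (12 + O)*(4 + O + z²) (j(z, O) = (12 + O)*(O + (4 + z²)) = (12 + O)*(4 + O + z²))
√(-403 + j(-2, 19)) = √(-403 + (48 + 19² + 12*(-2)² + 16*19 + 19*(-2)²)) = √(-403 + (48 + 361 + 12*4 + 304 + 19*4)) = √(-403 + (48 + 361 + 48 + 304 + 76)) = √(-403 + 837) = √434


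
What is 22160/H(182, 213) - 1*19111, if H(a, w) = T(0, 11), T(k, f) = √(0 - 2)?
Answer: -19111 - 11080*I*√2 ≈ -19111.0 - 15669.0*I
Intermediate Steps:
T(k, f) = I*√2 (T(k, f) = √(-2) = I*√2)
H(a, w) = I*√2
22160/H(182, 213) - 1*19111 = 22160/((I*√2)) - 1*19111 = 22160*(-I*√2/2) - 19111 = -11080*I*√2 - 19111 = -19111 - 11080*I*√2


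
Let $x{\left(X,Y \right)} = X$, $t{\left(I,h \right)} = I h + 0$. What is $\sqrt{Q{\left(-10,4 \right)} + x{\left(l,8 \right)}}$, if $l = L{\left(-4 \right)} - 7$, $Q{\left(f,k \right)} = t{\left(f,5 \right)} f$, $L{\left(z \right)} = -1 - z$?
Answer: $4 \sqrt{31} \approx 22.271$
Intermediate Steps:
$t{\left(I,h \right)} = I h$
$Q{\left(f,k \right)} = 5 f^{2}$ ($Q{\left(f,k \right)} = f 5 f = 5 f f = 5 f^{2}$)
$l = -4$ ($l = \left(-1 - -4\right) - 7 = \left(-1 + 4\right) - 7 = 3 - 7 = -4$)
$\sqrt{Q{\left(-10,4 \right)} + x{\left(l,8 \right)}} = \sqrt{5 \left(-10\right)^{2} - 4} = \sqrt{5 \cdot 100 - 4} = \sqrt{500 - 4} = \sqrt{496} = 4 \sqrt{31}$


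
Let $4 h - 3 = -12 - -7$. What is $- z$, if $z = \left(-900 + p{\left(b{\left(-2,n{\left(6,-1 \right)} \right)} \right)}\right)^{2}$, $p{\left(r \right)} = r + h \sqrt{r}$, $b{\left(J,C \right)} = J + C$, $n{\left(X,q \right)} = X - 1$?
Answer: $- \frac{\left(1794 + \sqrt{3}\right)^{2}}{4} \approx -8.0616 \cdot 10^{5}$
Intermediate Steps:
$n{\left(X,q \right)} = -1 + X$
$b{\left(J,C \right)} = C + J$
$h = - \frac{1}{2}$ ($h = \frac{3}{4} + \frac{-12 - -7}{4} = \frac{3}{4} + \frac{-12 + 7}{4} = \frac{3}{4} + \frac{1}{4} \left(-5\right) = \frac{3}{4} - \frac{5}{4} = - \frac{1}{2} \approx -0.5$)
$p{\left(r \right)} = r - \frac{\sqrt{r}}{2}$
$z = \left(-897 - \frac{\sqrt{3}}{2}\right)^{2}$ ($z = \left(-900 + \left(\left(\left(-1 + 6\right) - 2\right) - \frac{\sqrt{\left(-1 + 6\right) - 2}}{2}\right)\right)^{2} = \left(-900 + \left(\left(5 - 2\right) - \frac{\sqrt{5 - 2}}{2}\right)\right)^{2} = \left(-900 + \left(3 - \frac{\sqrt{3}}{2}\right)\right)^{2} = \left(-897 - \frac{\sqrt{3}}{2}\right)^{2} \approx 8.0616 \cdot 10^{5}$)
$- z = - \frac{\left(1794 + \sqrt{3}\right)^{2}}{4}$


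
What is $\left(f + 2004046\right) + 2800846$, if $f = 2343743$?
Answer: $7148635$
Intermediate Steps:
$\left(f + 2004046\right) + 2800846 = \left(2343743 + 2004046\right) + 2800846 = 4347789 + 2800846 = 7148635$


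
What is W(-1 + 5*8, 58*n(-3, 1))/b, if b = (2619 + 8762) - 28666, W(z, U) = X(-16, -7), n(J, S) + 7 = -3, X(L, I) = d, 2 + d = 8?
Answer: -6/17285 ≈ -0.00034712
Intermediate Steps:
d = 6 (d = -2 + 8 = 6)
X(L, I) = 6
n(J, S) = -10 (n(J, S) = -7 - 3 = -10)
W(z, U) = 6
b = -17285 (b = 11381 - 28666 = -17285)
W(-1 + 5*8, 58*n(-3, 1))/b = 6/(-17285) = 6*(-1/17285) = -6/17285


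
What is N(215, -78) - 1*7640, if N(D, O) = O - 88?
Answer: -7806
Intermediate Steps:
N(D, O) = -88 + O
N(215, -78) - 1*7640 = (-88 - 78) - 1*7640 = -166 - 7640 = -7806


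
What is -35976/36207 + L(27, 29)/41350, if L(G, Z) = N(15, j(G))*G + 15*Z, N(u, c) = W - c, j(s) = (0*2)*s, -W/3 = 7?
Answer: -248731154/249526575 ≈ -0.99681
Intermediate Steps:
W = -21 (W = -3*7 = -21)
j(s) = 0 (j(s) = 0*s = 0)
N(u, c) = -21 - c
L(G, Z) = -21*G + 15*Z (L(G, Z) = (-21 - 1*0)*G + 15*Z = (-21 + 0)*G + 15*Z = -21*G + 15*Z)
-35976/36207 + L(27, 29)/41350 = -35976/36207 + (-21*27 + 15*29)/41350 = -35976*1/36207 + (-567 + 435)*(1/41350) = -11992/12069 - 132*1/41350 = -11992/12069 - 66/20675 = -248731154/249526575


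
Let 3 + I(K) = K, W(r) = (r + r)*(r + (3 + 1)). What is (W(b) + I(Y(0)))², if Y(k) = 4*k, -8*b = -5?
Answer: 7921/1024 ≈ 7.7354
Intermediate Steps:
b = 5/8 (b = -⅛*(-5) = 5/8 ≈ 0.62500)
W(r) = 2*r*(4 + r) (W(r) = (2*r)*(r + 4) = (2*r)*(4 + r) = 2*r*(4 + r))
I(K) = -3 + K
(W(b) + I(Y(0)))² = (2*(5/8)*(4 + 5/8) + (-3 + 4*0))² = (2*(5/8)*(37/8) + (-3 + 0))² = (185/32 - 3)² = (89/32)² = 7921/1024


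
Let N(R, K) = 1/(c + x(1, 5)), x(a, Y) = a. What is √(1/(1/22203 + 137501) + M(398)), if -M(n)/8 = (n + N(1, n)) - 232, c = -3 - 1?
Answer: I*√6948365845656007714215/2289701028 ≈ 36.405*I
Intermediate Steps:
c = -4
N(R, K) = -⅓ (N(R, K) = 1/(-4 + 1) = 1/(-3) = -⅓)
M(n) = 5576/3 - 8*n (M(n) = -8*((n - ⅓) - 232) = -8*((-⅓ + n) - 232) = -8*(-697/3 + n) = 5576/3 - 8*n)
√(1/(1/22203 + 137501) + M(398)) = √(1/(1/22203 + 137501) + (5576/3 - 8*398)) = √(1/(1/22203 + 137501) + (5576/3 - 3184)) = √(1/(3052934704/22203) - 3976/3) = √(22203/3052934704 - 3976/3) = √(-12138468316495/9158804112) = I*√6948365845656007714215/2289701028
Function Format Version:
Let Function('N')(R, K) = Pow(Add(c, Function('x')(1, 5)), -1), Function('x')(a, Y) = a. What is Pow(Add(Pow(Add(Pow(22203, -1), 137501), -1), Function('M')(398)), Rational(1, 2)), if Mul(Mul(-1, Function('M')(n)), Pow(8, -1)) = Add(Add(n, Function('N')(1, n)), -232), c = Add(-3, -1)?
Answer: Mul(Rational(1, 2289701028), I, Pow(6948365845656007714215, Rational(1, 2))) ≈ Mul(36.405, I)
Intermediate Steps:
c = -4
Function('N')(R, K) = Rational(-1, 3) (Function('N')(R, K) = Pow(Add(-4, 1), -1) = Pow(-3, -1) = Rational(-1, 3))
Function('M')(n) = Add(Rational(5576, 3), Mul(-8, n)) (Function('M')(n) = Mul(-8, Add(Add(n, Rational(-1, 3)), -232)) = Mul(-8, Add(Add(Rational(-1, 3), n), -232)) = Mul(-8, Add(Rational(-697, 3), n)) = Add(Rational(5576, 3), Mul(-8, n)))
Pow(Add(Pow(Add(Pow(22203, -1), 137501), -1), Function('M')(398)), Rational(1, 2)) = Pow(Add(Pow(Add(Pow(22203, -1), 137501), -1), Add(Rational(5576, 3), Mul(-8, 398))), Rational(1, 2)) = Pow(Add(Pow(Add(Rational(1, 22203), 137501), -1), Add(Rational(5576, 3), -3184)), Rational(1, 2)) = Pow(Add(Pow(Rational(3052934704, 22203), -1), Rational(-3976, 3)), Rational(1, 2)) = Pow(Add(Rational(22203, 3052934704), Rational(-3976, 3)), Rational(1, 2)) = Pow(Rational(-12138468316495, 9158804112), Rational(1, 2)) = Mul(Rational(1, 2289701028), I, Pow(6948365845656007714215, Rational(1, 2)))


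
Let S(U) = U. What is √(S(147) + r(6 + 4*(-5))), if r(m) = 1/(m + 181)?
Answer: 5*√163994/167 ≈ 12.125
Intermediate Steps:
r(m) = 1/(181 + m)
√(S(147) + r(6 + 4*(-5))) = √(147 + 1/(181 + (6 + 4*(-5)))) = √(147 + 1/(181 + (6 - 20))) = √(147 + 1/(181 - 14)) = √(147 + 1/167) = √(24550/167) = 5*√163994/167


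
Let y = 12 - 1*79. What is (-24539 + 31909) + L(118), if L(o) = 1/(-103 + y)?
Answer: 1252899/170 ≈ 7370.0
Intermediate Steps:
y = -67 (y = 12 - 79 = -67)
L(o) = -1/170 (L(o) = 1/(-103 - 67) = 1/(-170) = -1/170)
(-24539 + 31909) + L(118) = (-24539 + 31909) - 1/170 = 7370 - 1/170 = 1252899/170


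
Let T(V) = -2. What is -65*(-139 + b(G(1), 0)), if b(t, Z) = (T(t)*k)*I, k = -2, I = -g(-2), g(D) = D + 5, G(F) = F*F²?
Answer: 9815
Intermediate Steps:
G(F) = F³
g(D) = 5 + D
I = -3 (I = -(5 - 2) = -1*3 = -3)
b(t, Z) = -12 (b(t, Z) = -2*(-2)*(-3) = 4*(-3) = -12)
-65*(-139 + b(G(1), 0)) = -65*(-139 - 12) = -65*(-151) = 9815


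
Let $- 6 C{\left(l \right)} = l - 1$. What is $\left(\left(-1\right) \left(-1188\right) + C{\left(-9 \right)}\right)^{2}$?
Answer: $\frac{12737761}{9} \approx 1.4153 \cdot 10^{6}$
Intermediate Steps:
$C{\left(l \right)} = \frac{1}{6} - \frac{l}{6}$ ($C{\left(l \right)} = - \frac{l - 1}{6} = - \frac{-1 + l}{6} = \frac{1}{6} - \frac{l}{6}$)
$\left(\left(-1\right) \left(-1188\right) + C{\left(-9 \right)}\right)^{2} = \left(\left(-1\right) \left(-1188\right) + \left(\frac{1}{6} - - \frac{3}{2}\right)\right)^{2} = \left(1188 + \left(\frac{1}{6} + \frac{3}{2}\right)\right)^{2} = \left(1188 + \frac{5}{3}\right)^{2} = \left(\frac{3569}{3}\right)^{2} = \frac{12737761}{9}$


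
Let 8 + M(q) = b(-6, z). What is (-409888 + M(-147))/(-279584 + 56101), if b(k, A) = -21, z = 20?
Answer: 409917/223483 ≈ 1.8342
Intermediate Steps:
M(q) = -29 (M(q) = -8 - 21 = -29)
(-409888 + M(-147))/(-279584 + 56101) = (-409888 - 29)/(-279584 + 56101) = -409917/(-223483) = -409917*(-1/223483) = 409917/223483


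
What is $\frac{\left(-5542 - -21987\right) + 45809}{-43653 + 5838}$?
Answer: $- \frac{62254}{37815} \approx -1.6463$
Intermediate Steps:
$\frac{\left(-5542 - -21987\right) + 45809}{-43653 + 5838} = \frac{\left(-5542 + 21987\right) + 45809}{-37815} = \left(16445 + 45809\right) \left(- \frac{1}{37815}\right) = 62254 \left(- \frac{1}{37815}\right) = - \frac{62254}{37815}$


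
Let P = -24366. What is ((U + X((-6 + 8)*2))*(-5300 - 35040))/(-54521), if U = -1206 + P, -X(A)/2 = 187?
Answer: -1046661640/54521 ≈ -19197.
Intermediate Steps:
X(A) = -374 (X(A) = -2*187 = -374)
U = -25572 (U = -1206 - 24366 = -25572)
((U + X((-6 + 8)*2))*(-5300 - 35040))/(-54521) = ((-25572 - 374)*(-5300 - 35040))/(-54521) = -25946*(-40340)*(-1/54521) = 1046661640*(-1/54521) = -1046661640/54521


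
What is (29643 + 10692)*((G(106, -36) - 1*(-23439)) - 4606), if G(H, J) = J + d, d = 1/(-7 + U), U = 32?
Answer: 3790893042/5 ≈ 7.5818e+8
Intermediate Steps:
d = 1/25 (d = 1/(-7 + 32) = 1/25 ≈ 0.040000)
G(H, J) = 1/25 + J (G(H, J) = J + 1/25 = 1/25 + J)
(29643 + 10692)*((G(106, -36) - 1*(-23439)) - 4606) = (29643 + 10692)*(((1/25 - 36) - 1*(-23439)) - 4606) = 40335*((-899/25 + 23439) - 4606) = 40335*(585076/25 - 4606) = 40335*(469926/25) = 3790893042/5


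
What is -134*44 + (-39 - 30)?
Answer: -5965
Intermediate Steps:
-134*44 + (-39 - 30) = -5896 - 69 = -5965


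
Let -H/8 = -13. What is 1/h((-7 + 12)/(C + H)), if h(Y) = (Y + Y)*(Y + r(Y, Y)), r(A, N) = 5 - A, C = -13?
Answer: 91/50 ≈ 1.8200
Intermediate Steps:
H = 104 (H = -8*(-13) = 104)
h(Y) = 10*Y (h(Y) = (Y + Y)*(Y + (5 - Y)) = (2*Y)*5 = 10*Y)
1/h((-7 + 12)/(C + H)) = 1/(10*((-7 + 12)/(-13 + 104))) = 1/(10*(5/91)) = 1/(50/91) = 91/50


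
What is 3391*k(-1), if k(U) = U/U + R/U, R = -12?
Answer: 44083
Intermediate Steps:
k(U) = 1 - 12/U (k(U) = U/U - 12/U = 1 - 12/U)
3391*k(-1) = 3391*((-12 - 1)/(-1)) = 3391*(-1*(-13)) = 3391*13 = 44083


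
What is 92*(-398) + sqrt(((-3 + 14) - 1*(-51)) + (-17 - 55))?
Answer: -36616 + I*sqrt(10) ≈ -36616.0 + 3.1623*I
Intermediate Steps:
92*(-398) + sqrt(((-3 + 14) - 1*(-51)) + (-17 - 55)) = -36616 + sqrt((11 + 51) - 72) = -36616 + sqrt(62 - 72) = -36616 + sqrt(-10) = -36616 + I*sqrt(10)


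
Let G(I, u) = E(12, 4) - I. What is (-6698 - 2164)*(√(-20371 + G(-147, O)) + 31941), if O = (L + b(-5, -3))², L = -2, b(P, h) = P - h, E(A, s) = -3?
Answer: -283061142 - 8862*I*√20227 ≈ -2.8306e+8 - 1.2604e+6*I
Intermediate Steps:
O = 16 (O = (-2 + (-5 - 1*(-3)))² = (-2 + (-5 + 3))² = (-2 - 2)² = (-4)² = 16)
G(I, u) = -3 - I
(-6698 - 2164)*(√(-20371 + G(-147, O)) + 31941) = (-6698 - 2164)*(√(-20371 + (-3 - 1*(-147))) + 31941) = -8862*(√(-20371 + (-3 + 147)) + 31941) = -8862*(√(-20371 + 144) + 31941) = -8862*(√(-20227) + 31941) = -8862*(I*√20227 + 31941) = -8862*(31941 + I*√20227) = -283061142 - 8862*I*√20227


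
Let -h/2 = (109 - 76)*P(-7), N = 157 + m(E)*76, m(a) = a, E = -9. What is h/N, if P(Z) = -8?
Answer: -528/527 ≈ -1.0019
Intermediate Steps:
N = -527 (N = 157 - 9*76 = 157 - 684 = -527)
h = 528 (h = -2*(109 - 76)*(-8) = -66*(-8) = -2*(-264) = 528)
h/N = 528/(-527) = 528*(-1/527) = -528/527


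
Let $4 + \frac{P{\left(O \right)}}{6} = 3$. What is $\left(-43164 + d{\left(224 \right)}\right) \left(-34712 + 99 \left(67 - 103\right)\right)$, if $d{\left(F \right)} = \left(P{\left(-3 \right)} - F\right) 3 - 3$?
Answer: $1678670532$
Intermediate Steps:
$P{\left(O \right)} = -6$ ($P{\left(O \right)} = -24 + 6 \cdot 3 = -24 + 18 = -6$)
$d{\left(F \right)} = -21 - 3 F$ ($d{\left(F \right)} = \left(-6 - F\right) 3 - 3 = \left(-18 - 3 F\right) - 3 = -21 - 3 F$)
$\left(-43164 + d{\left(224 \right)}\right) \left(-34712 + 99 \left(67 - 103\right)\right) = \left(-43164 - 693\right) \left(-34712 + 99 \left(67 - 103\right)\right) = \left(-43164 - 693\right) \left(-34712 + 99 \left(-36\right)\right) = \left(-43164 - 693\right) \left(-34712 - 3564\right) = \left(-43857\right) \left(-38276\right) = 1678670532$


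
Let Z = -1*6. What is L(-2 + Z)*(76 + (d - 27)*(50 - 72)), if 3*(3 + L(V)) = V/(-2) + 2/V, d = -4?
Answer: -2653/2 ≈ -1326.5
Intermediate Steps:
Z = -6
L(V) = -3 - V/6 + 2/(3*V) (L(V) = -3 + (V/(-2) + 2/V)/3 = -3 + (V*(-½) + 2/V)/3 = -3 + (-V/2 + 2/V)/3 = -3 + (2/V - V/2)/3 = -3 + (-V/6 + 2/(3*V)) = -3 - V/6 + 2/(3*V))
L(-2 + Z)*(76 + (d - 27)*(50 - 72)) = ((4 - (-2 - 6)*(18 + (-2 - 6)))/(6*(-2 - 6)))*(76 + (-4 - 27)*(50 - 72)) = ((⅙)*(4 - 1*(-8)*(18 - 8))/(-8))*(76 - 31*(-22)) = ((⅙)*(-⅛)*(4 - 1*(-8)*10))*(76 + 682) = ((⅙)*(-⅛)*(4 + 80))*758 = ((⅙)*(-⅛)*84)*758 = -7/4*758 = -2653/2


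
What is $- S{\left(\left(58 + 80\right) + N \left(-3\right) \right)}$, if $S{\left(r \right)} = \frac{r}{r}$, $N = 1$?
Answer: $-1$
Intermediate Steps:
$S{\left(r \right)} = 1$
$- S{\left(\left(58 + 80\right) + N \left(-3\right) \right)} = \left(-1\right) 1 = -1$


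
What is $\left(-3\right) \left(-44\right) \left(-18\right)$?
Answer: $-2376$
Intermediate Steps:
$\left(-3\right) \left(-44\right) \left(-18\right) = 132 \left(-18\right) = -2376$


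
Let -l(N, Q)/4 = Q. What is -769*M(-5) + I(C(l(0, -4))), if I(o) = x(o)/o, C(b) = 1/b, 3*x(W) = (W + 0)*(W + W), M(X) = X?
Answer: 92281/24 ≈ 3845.0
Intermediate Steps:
l(N, Q) = -4*Q
x(W) = 2*W²/3 (x(W) = ((W + 0)*(W + W))/3 = (W*(2*W))/3 = (2*W²)/3 = 2*W²/3)
I(o) = 2*o/3 (I(o) = (2*o²/3)/o = 2*o/3)
-769*M(-5) + I(C(l(0, -4))) = -769*(-5) + 2/(3*((-4*(-4)))) = 3845 + (⅔)/16 = 3845 + (⅔)*(1/16) = 3845 + 1/24 = 92281/24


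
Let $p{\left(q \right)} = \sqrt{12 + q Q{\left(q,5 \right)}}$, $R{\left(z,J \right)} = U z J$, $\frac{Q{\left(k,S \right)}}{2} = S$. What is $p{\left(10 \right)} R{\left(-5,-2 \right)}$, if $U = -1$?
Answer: $- 40 \sqrt{7} \approx -105.83$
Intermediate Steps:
$Q{\left(k,S \right)} = 2 S$
$R{\left(z,J \right)} = - J z$ ($R{\left(z,J \right)} = - z J = - J z$)
$p{\left(q \right)} = \sqrt{12 + 10 q}$ ($p{\left(q \right)} = \sqrt{12 + q 2 \cdot 5} = \sqrt{12 + q 10} = \sqrt{12 + 10 q}$)
$p{\left(10 \right)} R{\left(-5,-2 \right)} = \sqrt{12 + 10 \cdot 10} \left(\left(-1\right) \left(-2\right) \left(-5\right)\right) = \sqrt{12 + 100} \left(-10\right) = \sqrt{112} \left(-10\right) = 4 \sqrt{7} \left(-10\right) = - 40 \sqrt{7}$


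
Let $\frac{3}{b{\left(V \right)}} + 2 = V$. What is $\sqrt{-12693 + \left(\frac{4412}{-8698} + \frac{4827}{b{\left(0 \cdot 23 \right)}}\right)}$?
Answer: $\frac{i \sqrt{300947081605}}{4349} \approx 126.14 i$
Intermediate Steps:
$b{\left(V \right)} = \frac{3}{-2 + V}$
$\sqrt{-12693 + \left(\frac{4412}{-8698} + \frac{4827}{b{\left(0 \cdot 23 \right)}}\right)} = \sqrt{-12693 + \left(\frac{4412}{-8698} + \frac{4827}{3 \frac{1}{-2 + 0 \cdot 23}}\right)} = \sqrt{-12693 + \left(4412 \left(- \frac{1}{8698}\right) + \frac{4827}{3 \frac{1}{-2 + 0}}\right)} = \sqrt{-12693 + \left(- \frac{2206}{4349} + \frac{4827}{3 \frac{1}{-2}}\right)} = \sqrt{-12693 + \left(- \frac{2206}{4349} + \frac{4827}{3 \left(- \frac{1}{2}\right)}\right)} = \sqrt{-12693 + \left(- \frac{2206}{4349} + \frac{4827}{- \frac{3}{2}}\right)} = \sqrt{-12693 + \left(- \frac{2206}{4349} + 4827 \left(- \frac{2}{3}\right)\right)} = \sqrt{-12693 - \frac{13997288}{4349}} = \sqrt{- \frac{69199145}{4349}} = \frac{i \sqrt{300947081605}}{4349}$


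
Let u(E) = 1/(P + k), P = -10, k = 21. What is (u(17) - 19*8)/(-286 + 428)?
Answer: -1671/1562 ≈ -1.0698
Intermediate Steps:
u(E) = 1/11 (u(E) = 1/(-10 + 21) = 1/11)
(u(17) - 19*8)/(-286 + 428) = (1/11 - 19*8)/(-286 + 428) = (1/11 - 152)/142 = -1671/11*1/142 = -1671/1562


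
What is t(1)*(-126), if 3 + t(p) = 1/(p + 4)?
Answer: 1764/5 ≈ 352.80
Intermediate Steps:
t(p) = -3 + 1/(4 + p) (t(p) = -3 + 1/(p + 4) = -3 + 1/(4 + p))
t(1)*(-126) = ((-11 - 3*1)/(4 + 1))*(-126) = ((-11 - 3)/5)*(-126) = ((1/5)*(-14))*(-126) = -14/5*(-126) = 1764/5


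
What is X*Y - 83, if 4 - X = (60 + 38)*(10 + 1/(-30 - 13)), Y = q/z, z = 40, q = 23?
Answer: -110577/172 ≈ -642.89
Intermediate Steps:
Y = 23/40 ≈ 0.57500
X = -41870/43 (X = 4 - (60 + 38)*(10 + 1/(-30 - 13)) = 4 - 98*(10 + 1/(-43)) = 4 - 98*(10 - 1/43) = 4 - 98*429/43 = 4 - 1*42042/43 = 4 - 42042/43 = -41870/43 ≈ -973.72)
X*Y - 83 = -41870/43*23/40 - 83 = -96301/172 - 83 = -110577/172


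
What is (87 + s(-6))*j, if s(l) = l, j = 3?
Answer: 243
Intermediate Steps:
(87 + s(-6))*j = (87 - 6)*3 = 81*3 = 243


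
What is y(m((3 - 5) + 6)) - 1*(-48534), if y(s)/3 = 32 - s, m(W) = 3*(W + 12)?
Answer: 48486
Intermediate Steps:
m(W) = 36 + 3*W (m(W) = 3*(12 + W) = 36 + 3*W)
y(s) = 96 - 3*s (y(s) = 3*(32 - s) = 96 - 3*s)
y(m((3 - 5) + 6)) - 1*(-48534) = (96 - 3*(36 + 3*((3 - 5) + 6))) - 1*(-48534) = (96 - 3*(36 + 3*(-2 + 6))) + 48534 = (96 - 3*(36 + 3*4)) + 48534 = (96 - 3*(36 + 12)) + 48534 = (96 - 3*48) + 48534 = (96 - 144) + 48534 = -48 + 48534 = 48486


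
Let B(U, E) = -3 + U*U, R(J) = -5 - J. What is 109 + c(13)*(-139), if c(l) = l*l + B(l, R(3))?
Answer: -46456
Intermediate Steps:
B(U, E) = -3 + U²
c(l) = -3 + 2*l² (c(l) = l*l + (-3 + l²) = l² + (-3 + l²) = -3 + 2*l²)
109 + c(13)*(-139) = 109 + (-3 + 2*13²)*(-139) = 109 + (-3 + 2*169)*(-139) = 109 + (-3 + 338)*(-139) = 109 + 335*(-139) = 109 - 46565 = -46456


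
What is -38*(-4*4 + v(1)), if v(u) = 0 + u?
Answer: 570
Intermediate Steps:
v(u) = u
-38*(-4*4 + v(1)) = -38*(-4*4 + 1) = -38*(-16 + 1) = -38*(-15) = 570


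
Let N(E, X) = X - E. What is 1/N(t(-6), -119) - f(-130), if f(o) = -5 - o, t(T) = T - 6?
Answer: -13376/107 ≈ -125.01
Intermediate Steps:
t(T) = -6 + T
1/N(t(-6), -119) - f(-130) = 1/(-119 - (-6 - 6)) - (-5 - 1*(-130)) = 1/(-119 - 1*(-12)) - (-5 + 130) = 1/(-119 + 12) - 1*125 = 1/(-107) - 125 = -1/107 - 125 = -13376/107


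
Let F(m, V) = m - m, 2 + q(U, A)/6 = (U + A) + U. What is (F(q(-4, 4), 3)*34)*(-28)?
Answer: 0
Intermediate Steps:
q(U, A) = -12 + 6*A + 12*U (q(U, A) = -12 + 6*((U + A) + U) = -12 + 6*((A + U) + U) = -12 + 6*(A + 2*U) = -12 + (6*A + 12*U) = -12 + 6*A + 12*U)
F(m, V) = 0
(F(q(-4, 4), 3)*34)*(-28) = (0*34)*(-28) = 0*(-28) = 0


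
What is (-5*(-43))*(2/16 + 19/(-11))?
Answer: -30315/88 ≈ -344.49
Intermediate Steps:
(-5*(-43))*(2/16 + 19/(-11)) = 215*(2*(1/16) + 19*(-1/11)) = 215*(⅛ - 19/11) = 215*(-141/88) = -30315/88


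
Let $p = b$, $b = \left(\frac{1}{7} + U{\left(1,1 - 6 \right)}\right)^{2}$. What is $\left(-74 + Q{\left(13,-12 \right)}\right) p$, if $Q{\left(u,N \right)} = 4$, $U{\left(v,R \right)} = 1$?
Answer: $- \frac{640}{7} \approx -91.429$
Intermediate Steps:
$b = \frac{64}{49}$ ($b = \left(\frac{1}{7} + 1\right)^{2} = \left(\frac{8}{7}\right)^{2} = \frac{64}{49} \approx 1.3061$)
$p = \frac{64}{49} \approx 1.3061$
$\left(-74 + Q{\left(13,-12 \right)}\right) p = \left(-74 + 4\right) \frac{64}{49} = \left(-70\right) \frac{64}{49} = - \frac{640}{7}$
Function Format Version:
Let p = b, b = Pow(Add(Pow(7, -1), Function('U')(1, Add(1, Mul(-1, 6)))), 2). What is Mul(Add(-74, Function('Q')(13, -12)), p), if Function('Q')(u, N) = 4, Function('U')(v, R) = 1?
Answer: Rational(-640, 7) ≈ -91.429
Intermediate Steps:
b = Rational(64, 49) (b = Pow(Add(Pow(7, -1), 1), 2) = Pow(Add(Rational(1, 7), 1), 2) = Pow(Rational(8, 7), 2) = Rational(64, 49) ≈ 1.3061)
p = Rational(64, 49) ≈ 1.3061
Mul(Add(-74, Function('Q')(13, -12)), p) = Mul(Add(-74, 4), Rational(64, 49)) = Mul(-70, Rational(64, 49)) = Rational(-640, 7)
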